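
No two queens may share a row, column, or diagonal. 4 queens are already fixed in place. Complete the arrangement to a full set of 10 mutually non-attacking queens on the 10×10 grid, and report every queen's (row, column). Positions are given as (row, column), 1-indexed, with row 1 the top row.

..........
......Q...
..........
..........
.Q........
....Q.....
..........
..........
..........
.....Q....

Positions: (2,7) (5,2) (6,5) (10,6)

(1,9) (2,7) (3,1) (4,4) (5,2) (6,5) (7,8) (8,10) (9,3) (10,6)

Row 1: attacked by (2,7)→{6,7,8}; (5,2)→{2,6}; (6,5)→{5,10}; (10,6)→{6}. Safe: 1, 3, 4, 9. Place at column 9.
Row 3: attacked by (1,9)→{7,9}; (2,7)→{6,7,8}; (5,2)→{2,4}; (6,5)→{2,5,8}; (10,6)→{6}. Safe: 1, 3, 10. Place at column 1.
Row 4: attacked by (1,9)→{6,9}; (2,7)→{5,7,9}; (3,1)→{1,2}; (5,2)→{1,2,3}; (6,5)→{3,5,7}; (10,6)→{6}. Safe: 4, 8, 10. Place at column 4.
Row 7: attacked by (1,9)→{3,9}; (2,7)→{2,7}; (3,1)→{1,5}; (4,4)→{1,4,7}; (5,2)→{2,4}; (6,5)→{4,5,6}; (10,6)→{3,6,9}. Safe: 8, 10. Place at column 8.
Row 8: attacked by (1,9)→{2,9}; (2,7)→{1,7}; (3,1)→{1,6}; (4,4)→{4,8}; (5,2)→{2,5}; (6,5)→{3,5,7}; (7,8)→{7,8,9}; (10,6)→{4,6,8}. Safe: 10. Place at column 10.
Row 9: attacked by (1,9)→{1,9}; (2,7)→{7}; (3,1)→{1,7}; (4,4)→{4,9}; (5,2)→{2,6}; (6,5)→{2,5,8}; (7,8)→{6,8,10}; (8,10)→{9,10}; (10,6)→{5,6,7}. Safe: 3. Place at column 3.
Columns [9, 7, 1, 4, 2, 5, 8, 10, 3, 6], r−c [-8, -5, 2, 0, 3, 1, -1, -2, 6, 4], r+c [10, 9, 4, 8, 7, 11, 15, 18, 12, 16] are all distinct, so no two queens attack.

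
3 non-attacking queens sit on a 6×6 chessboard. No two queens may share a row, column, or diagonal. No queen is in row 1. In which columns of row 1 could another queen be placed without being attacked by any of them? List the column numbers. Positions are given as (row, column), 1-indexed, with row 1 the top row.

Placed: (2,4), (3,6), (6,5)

columns 1, 2

(2,4) attacks row 1 at column 4 and diagonals 3, 5.
(3,6) attacks row 1 at column 6 and diagonals 4.
(6,5) attacks row 1 at column 5.
Attacked columns: {3, 4, 5, 6}. Safe: {1, 2}.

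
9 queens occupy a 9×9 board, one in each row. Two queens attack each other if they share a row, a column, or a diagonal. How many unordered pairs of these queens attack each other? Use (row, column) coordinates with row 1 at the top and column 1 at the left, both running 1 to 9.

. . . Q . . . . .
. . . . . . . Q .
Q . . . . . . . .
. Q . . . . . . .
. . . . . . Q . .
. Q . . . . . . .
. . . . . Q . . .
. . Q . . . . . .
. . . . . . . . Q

Same column: (4,2)–(6,2) (column 2).
Same diagonal: (3,1)–(4,2) (|3−4| = |1−2| = 1).
Total attacking pairs: 2.

2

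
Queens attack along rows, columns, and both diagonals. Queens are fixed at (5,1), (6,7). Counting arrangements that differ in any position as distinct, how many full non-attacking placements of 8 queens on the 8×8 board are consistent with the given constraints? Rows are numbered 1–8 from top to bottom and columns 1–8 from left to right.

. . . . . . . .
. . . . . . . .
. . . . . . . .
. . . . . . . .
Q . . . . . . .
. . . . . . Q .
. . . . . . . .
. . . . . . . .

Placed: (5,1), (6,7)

6

Branch on row 1: col 3 → 2; col 4 → 2; col 6 → 1; col 8 → 1.
Sum: 2 + 2 + 1 + 1 = 6.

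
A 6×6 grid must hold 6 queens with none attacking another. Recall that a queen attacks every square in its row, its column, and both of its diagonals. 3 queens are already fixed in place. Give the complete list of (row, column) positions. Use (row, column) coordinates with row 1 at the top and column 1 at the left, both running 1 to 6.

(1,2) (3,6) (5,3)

(1,2) (2,4) (3,6) (4,1) (5,3) (6,5)

Row 2: attacked by (1,2)→{1,2,3}; (3,6)→{5,6}; (5,3)→{3,6}. Safe: 4. Place at column 4.
Row 4: attacked by (1,2)→{2,5}; (2,4)→{2,4,6}; (3,6)→{5,6}; (5,3)→{2,3,4}. Safe: 1. Place at column 1.
Row 6: attacked by (1,2)→{2}; (2,4)→{4}; (3,6)→{3,6}; (4,1)→{1,3}; (5,3)→{2,3,4}. Safe: 5. Place at column 5.
Columns [2, 4, 6, 1, 3, 5], r−c [-1, -2, -3, 3, 2, 1], r+c [3, 6, 9, 5, 8, 11] are all distinct, so no two queens attack.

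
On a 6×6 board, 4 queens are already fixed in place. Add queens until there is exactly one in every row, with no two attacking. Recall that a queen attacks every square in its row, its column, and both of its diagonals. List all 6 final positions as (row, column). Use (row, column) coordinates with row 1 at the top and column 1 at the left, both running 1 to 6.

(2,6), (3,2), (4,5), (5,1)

(1,3) (2,6) (3,2) (4,5) (5,1) (6,4)

Row 1: attacked by (2,6)→{5,6}; (3,2)→{2,4}; (4,5)→{2,5}; (5,1)→{1,5}. Safe: 3. Place at column 3.
Row 6: attacked by (1,3)→{3}; (2,6)→{2,6}; (3,2)→{2,5}; (4,5)→{3,5}; (5,1)→{1,2}. Safe: 4. Place at column 4.
Columns [3, 6, 2, 5, 1, 4], r−c [-2, -4, 1, -1, 4, 2], r+c [4, 8, 5, 9, 6, 10] are all distinct, so no two queens attack.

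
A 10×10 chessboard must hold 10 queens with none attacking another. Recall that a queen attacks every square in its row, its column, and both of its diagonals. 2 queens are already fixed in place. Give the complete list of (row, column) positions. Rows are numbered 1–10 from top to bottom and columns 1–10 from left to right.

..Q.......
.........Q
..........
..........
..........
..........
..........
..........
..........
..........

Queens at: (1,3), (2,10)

(1,3) (2,10) (3,2) (4,9) (5,6) (6,4) (7,1) (8,8) (9,5) (10,7)

Row 3: attacked by (1,3)→{1,3,5}; (2,10)→{9,10}. Safe: 2, 4, 6, 7, 8. Place at column 2.
Row 4: attacked by (1,3)→{3,6}; (2,10)→{8,10}; (3,2)→{1,2,3}. Safe: 4, 5, 7, 9. Place at column 9.
Row 5: attacked by (1,3)→{3,7}; (2,10)→{7,10}; (3,2)→{2,4}; (4,9)→{8,9,10}. Safe: 1, 5, 6. Place at column 6.
Row 6: attacked by (1,3)→{3,8}; (2,10)→{6,10}; (3,2)→{2,5}; (4,9)→{7,9}; (5,6)→{5,6,7}. Safe: 1, 4. Place at column 4.
Row 7: attacked by (1,3)→{3,9}; (2,10)→{5,10}; (3,2)→{2,6}; (4,9)→{6,9}; (5,6)→{4,6,8}; (6,4)→{3,4,5}. Safe: 1, 7. Place at column 1.
Row 8: attacked by (1,3)→{3,10}; (2,10)→{4,10}; (3,2)→{2,7}; (4,9)→{5,9}; (5,6)→{3,6,9}; (6,4)→{2,4,6}; (7,1)→{1,2}. Safe: 8. Place at column 8.
Row 9: attacked by (1,3)→{3}; (2,10)→{3,10}; (3,2)→{2,8}; (4,9)→{4,9}; (5,6)→{2,6,10}; (6,4)→{1,4,7}; (7,1)→{1,3}; (8,8)→{7,8,9}. Safe: 5. Place at column 5.
Row 10: attacked by (1,3)→{3}; (2,10)→{2,10}; (3,2)→{2,9}; (4,9)→{3,9}; (5,6)→{1,6}; (6,4)→{4,8}; (7,1)→{1,4}; (8,8)→{6,8,10}; (9,5)→{4,5,6}. Safe: 7. Place at column 7.
Columns [3, 10, 2, 9, 6, 4, 1, 8, 5, 7], r−c [-2, -8, 1, -5, -1, 2, 6, 0, 4, 3], r+c [4, 12, 5, 13, 11, 10, 8, 16, 14, 17] are all distinct, so no two queens attack.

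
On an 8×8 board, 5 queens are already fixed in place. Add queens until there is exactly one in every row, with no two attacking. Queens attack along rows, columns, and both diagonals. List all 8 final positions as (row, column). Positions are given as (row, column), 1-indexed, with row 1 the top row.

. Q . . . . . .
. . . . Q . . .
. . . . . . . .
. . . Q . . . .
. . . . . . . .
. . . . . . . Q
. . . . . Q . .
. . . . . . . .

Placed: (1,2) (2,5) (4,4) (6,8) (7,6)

Row 3: attacked by (1,2)→{2,4}; (2,5)→{4,5,6}; (4,4)→{3,4,5}; (6,8)→{5,8}; (7,6)→{2,6}. Safe: 1, 7. Place at column 7.
Row 5: attacked by (1,2)→{2,6}; (2,5)→{2,5,8}; (3,7)→{5,7}; (4,4)→{3,4,5}; (6,8)→{7,8}; (7,6)→{4,6,8}. Safe: 1. Place at column 1.
Row 8: attacked by (1,2)→{2}; (2,5)→{5}; (3,7)→{2,7}; (4,4)→{4,8}; (5,1)→{1,4}; (6,8)→{6,8}; (7,6)→{5,6,7}. Safe: 3. Place at column 3.
Columns [2, 5, 7, 4, 1, 8, 6, 3], r−c [-1, -3, -4, 0, 4, -2, 1, 5], r+c [3, 7, 10, 8, 6, 14, 13, 11] are all distinct, so no two queens attack.

(1,2) (2,5) (3,7) (4,4) (5,1) (6,8) (7,6) (8,3)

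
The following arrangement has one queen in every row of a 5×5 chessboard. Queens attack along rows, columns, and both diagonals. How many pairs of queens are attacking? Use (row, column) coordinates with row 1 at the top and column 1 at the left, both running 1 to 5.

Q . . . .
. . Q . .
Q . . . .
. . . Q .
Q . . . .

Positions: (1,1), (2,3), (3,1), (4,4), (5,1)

Same column: (1,1)–(3,1) (column 1); (1,1)–(5,1) (column 1); (3,1)–(5,1) (column 1).
Same diagonal: (1,1)–(4,4) (|1−4| = |1−4| = 3).
Total attacking pairs: 4.

4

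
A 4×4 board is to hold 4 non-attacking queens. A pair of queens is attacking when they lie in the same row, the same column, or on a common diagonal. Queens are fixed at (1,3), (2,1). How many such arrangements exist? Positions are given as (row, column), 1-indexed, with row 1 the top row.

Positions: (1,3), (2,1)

Branch on row 3: col 4 → 1.
Sum: 1 = 1.

1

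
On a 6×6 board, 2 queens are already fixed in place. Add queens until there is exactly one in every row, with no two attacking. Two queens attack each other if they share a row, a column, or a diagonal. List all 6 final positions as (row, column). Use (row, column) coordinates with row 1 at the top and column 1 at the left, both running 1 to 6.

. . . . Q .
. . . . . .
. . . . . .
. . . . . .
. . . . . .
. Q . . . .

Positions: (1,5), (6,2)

(1,5) (2,3) (3,1) (4,6) (5,4) (6,2)

Row 2: attacked by (1,5)→{4,5,6}; (6,2)→{2,6}. Safe: 1, 3. Place at column 3.
Row 3: attacked by (1,5)→{3,5}; (2,3)→{2,3,4}; (6,2)→{2,5}. Safe: 1, 6. Place at column 1.
Row 4: attacked by (1,5)→{2,5}; (2,3)→{1,3,5}; (3,1)→{1,2}; (6,2)→{2,4}. Safe: 6. Place at column 6.
Row 5: attacked by (1,5)→{1,5}; (2,3)→{3,6}; (3,1)→{1,3}; (4,6)→{5,6}; (6,2)→{1,2,3}. Safe: 4. Place at column 4.
Columns [5, 3, 1, 6, 4, 2], r−c [-4, -1, 2, -2, 1, 4], r+c [6, 5, 4, 10, 9, 8] are all distinct, so no two queens attack.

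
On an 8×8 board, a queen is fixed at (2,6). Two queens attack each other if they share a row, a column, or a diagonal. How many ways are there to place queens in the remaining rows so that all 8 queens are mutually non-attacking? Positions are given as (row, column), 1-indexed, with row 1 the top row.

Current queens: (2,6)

14

Branch on row 1: col 1 → 1; col 2 → 2; col 3 → 8; col 4 → 3; col 8 → 0.
Sum: 1 + 2 + 8 + 3 + 0 = 14.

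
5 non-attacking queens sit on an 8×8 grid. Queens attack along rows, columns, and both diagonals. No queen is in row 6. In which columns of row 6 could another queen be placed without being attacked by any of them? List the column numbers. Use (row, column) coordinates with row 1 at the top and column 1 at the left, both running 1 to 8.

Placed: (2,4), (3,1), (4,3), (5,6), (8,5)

(2,4) attacks row 6 at column 4 and diagonals 8.
(3,1) attacks row 6 at column 1 and diagonals 4.
(4,3) attacks row 6 at column 3 and diagonals 1, 5.
(5,6) attacks row 6 at column 6 and diagonals 5, 7.
(8,5) attacks row 6 at column 5 and diagonals 3, 7.
Attacked columns: {1, 3, 4, 5, 6, 7, 8}. Safe: {2}.

columns 2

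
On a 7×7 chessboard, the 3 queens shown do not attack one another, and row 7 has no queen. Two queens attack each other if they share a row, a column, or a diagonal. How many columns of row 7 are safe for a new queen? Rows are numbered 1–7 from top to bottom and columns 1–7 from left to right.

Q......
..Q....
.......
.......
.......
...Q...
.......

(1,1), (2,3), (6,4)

(1,1) attacks row 7 at column 1 and diagonals 7.
(2,3) attacks row 7 at column 3.
(6,4) attacks row 7 at column 4 and diagonals 3, 5.
Attacked columns: {1, 3, 4, 5, 7}. Safe: {2, 6}.

2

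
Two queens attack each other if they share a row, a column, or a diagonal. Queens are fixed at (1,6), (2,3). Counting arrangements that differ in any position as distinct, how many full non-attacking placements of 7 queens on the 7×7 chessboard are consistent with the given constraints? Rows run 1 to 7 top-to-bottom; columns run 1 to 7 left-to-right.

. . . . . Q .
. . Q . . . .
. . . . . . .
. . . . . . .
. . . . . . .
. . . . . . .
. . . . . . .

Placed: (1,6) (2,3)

3

Branch on row 3: col 1 → 1; col 5 → 1; col 7 → 1.
Sum: 1 + 1 + 1 = 3.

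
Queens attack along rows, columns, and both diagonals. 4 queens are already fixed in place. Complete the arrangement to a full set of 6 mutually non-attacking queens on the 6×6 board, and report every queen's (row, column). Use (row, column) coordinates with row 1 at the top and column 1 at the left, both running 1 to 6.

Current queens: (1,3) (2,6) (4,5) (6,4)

(1,3) (2,6) (3,2) (4,5) (5,1) (6,4)

Row 3: attacked by (1,3)→{1,3,5}; (2,6)→{5,6}; (4,5)→{4,5,6}; (6,4)→{1,4}. Safe: 2. Place at column 2.
Row 5: attacked by (1,3)→{3}; (2,6)→{3,6}; (3,2)→{2,4}; (4,5)→{4,5,6}; (6,4)→{3,4,5}. Safe: 1. Place at column 1.
Columns [3, 6, 2, 5, 1, 4], r−c [-2, -4, 1, -1, 4, 2], r+c [4, 8, 5, 9, 6, 10] are all distinct, so no two queens attack.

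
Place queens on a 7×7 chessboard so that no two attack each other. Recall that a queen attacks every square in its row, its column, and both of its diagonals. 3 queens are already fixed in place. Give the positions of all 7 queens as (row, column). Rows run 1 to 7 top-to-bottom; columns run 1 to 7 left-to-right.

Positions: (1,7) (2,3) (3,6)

Row 4: attacked by (1,7)→{4,7}; (2,3)→{1,3,5}; (3,6)→{5,6,7}. Safe: 2. Place at column 2.
Row 5: attacked by (1,7)→{3,7}; (2,3)→{3,6}; (3,6)→{4,6}; (4,2)→{1,2,3}. Safe: 5. Place at column 5.
Row 6: attacked by (1,7)→{2,7}; (2,3)→{3,7}; (3,6)→{3,6}; (4,2)→{2,4}; (5,5)→{4,5,6}. Safe: 1. Place at column 1.
Row 7: attacked by (1,7)→{1,7}; (2,3)→{3}; (3,6)→{2,6}; (4,2)→{2,5}; (5,5)→{3,5,7}; (6,1)→{1,2}. Safe: 4. Place at column 4.
Columns [7, 3, 6, 2, 5, 1, 4], r−c [-6, -1, -3, 2, 0, 5, 3], r+c [8, 5, 9, 6, 10, 7, 11] are all distinct, so no two queens attack.

(1,7) (2,3) (3,6) (4,2) (5,5) (6,1) (7,4)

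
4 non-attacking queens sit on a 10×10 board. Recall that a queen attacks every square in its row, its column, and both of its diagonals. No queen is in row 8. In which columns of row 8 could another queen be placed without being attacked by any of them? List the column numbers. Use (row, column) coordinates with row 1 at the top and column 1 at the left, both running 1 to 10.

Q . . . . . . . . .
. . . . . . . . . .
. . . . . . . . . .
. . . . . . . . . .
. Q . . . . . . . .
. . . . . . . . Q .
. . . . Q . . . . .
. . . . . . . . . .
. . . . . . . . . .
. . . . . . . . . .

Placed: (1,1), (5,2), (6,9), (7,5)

columns 3, 10

(1,1) attacks row 8 at column 1 and diagonals 8.
(5,2) attacks row 8 at column 2 and diagonals 5.
(6,9) attacks row 8 at column 9 and diagonals 7.
(7,5) attacks row 8 at column 5 and diagonals 4, 6.
Attacked columns: {1, 2, 4, 5, 6, 7, 8, 9}. Safe: {3, 10}.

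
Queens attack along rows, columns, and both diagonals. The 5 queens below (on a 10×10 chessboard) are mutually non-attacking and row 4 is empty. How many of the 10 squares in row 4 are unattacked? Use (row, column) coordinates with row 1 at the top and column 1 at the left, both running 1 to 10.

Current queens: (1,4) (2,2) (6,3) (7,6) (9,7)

2

(1,4) attacks row 4 at column 4 and diagonals 1, 7.
(2,2) attacks row 4 at column 2 and diagonals 4.
(6,3) attacks row 4 at column 3 and diagonals 1, 5.
(7,6) attacks row 4 at column 6 and diagonals 3, 9.
(9,7) attacks row 4 at column 7 and diagonals 2.
Attacked columns: {1, 2, 3, 4, 5, 6, 7, 9}. Safe: {8, 10}.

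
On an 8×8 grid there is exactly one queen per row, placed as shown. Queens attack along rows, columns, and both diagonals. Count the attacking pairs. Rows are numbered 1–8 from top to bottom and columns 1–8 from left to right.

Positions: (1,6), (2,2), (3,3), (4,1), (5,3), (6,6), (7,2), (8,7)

Same column: (1,6)–(6,6) (column 6); (2,2)–(7,2) (column 2); (3,3)–(5,3) (column 3).
Same diagonal: (2,2)–(3,3) (|2−3| = |2−3| = 1); (2,2)–(6,6) (|2−6| = |2−6| = 4); (3,3)–(6,6) (|3−6| = |3−6| = 3).
Total attacking pairs: 6.

6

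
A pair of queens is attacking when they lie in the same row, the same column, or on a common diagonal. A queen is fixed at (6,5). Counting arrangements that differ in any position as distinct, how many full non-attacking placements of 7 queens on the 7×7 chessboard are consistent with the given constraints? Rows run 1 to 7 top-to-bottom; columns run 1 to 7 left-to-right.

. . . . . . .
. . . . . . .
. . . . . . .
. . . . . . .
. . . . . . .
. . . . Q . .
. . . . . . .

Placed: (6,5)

6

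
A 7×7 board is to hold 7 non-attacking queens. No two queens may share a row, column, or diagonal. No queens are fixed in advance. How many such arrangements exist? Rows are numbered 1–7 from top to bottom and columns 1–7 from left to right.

Branch on row 1: col 1 → 4; col 2 → 7; col 3 → 6; col 4 → 6; col 5 → 6; col 6 → 7; col 7 → 4.
Sum: 4 + 7 + 6 + 6 + 6 + 7 + 4 = 40.
(This is the classic 7-queens count.)

40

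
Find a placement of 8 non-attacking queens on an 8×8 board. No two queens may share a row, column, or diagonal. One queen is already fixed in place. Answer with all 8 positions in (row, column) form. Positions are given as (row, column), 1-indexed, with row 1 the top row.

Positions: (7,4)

Row 1: attacked by (7,4)→{4}. Safe: 1, 2, 3, 5, 6, 7, 8. Place at column 3.
Row 2: attacked by (1,3)→{2,3,4}; (7,4)→{4}. Safe: 1, 5, 6, 7, 8. Place at column 1.
Row 3: attacked by (1,3)→{1,3,5}; (2,1)→{1,2}; (7,4)→{4,8}. Safe: 6, 7. Place at column 7.
Row 4: attacked by (1,3)→{3,6}; (2,1)→{1,3}; (3,7)→{6,7,8}; (7,4)→{1,4,7}. Safe: 2, 5. Place at column 5.
Row 5: attacked by (1,3)→{3,7}; (2,1)→{1,4}; (3,7)→{5,7}; (4,5)→{4,5,6}; (7,4)→{2,4,6}. Safe: 8. Place at column 8.
Row 6: attacked by (1,3)→{3,8}; (2,1)→{1,5}; (3,7)→{4,7}; (4,5)→{3,5,7}; (5,8)→{7,8}; (7,4)→{3,4,5}. Safe: 2, 6. Place at column 2.
Row 8: attacked by (1,3)→{3}; (2,1)→{1,7}; (3,7)→{2,7}; (4,5)→{1,5}; (5,8)→{5,8}; (6,2)→{2,4}; (7,4)→{3,4,5}. Safe: 6. Place at column 6.
Columns [3, 1, 7, 5, 8, 2, 4, 6], r−c [-2, 1, -4, -1, -3, 4, 3, 2], r+c [4, 3, 10, 9, 13, 8, 11, 14] are all distinct, so no two queens attack.

(1,3) (2,1) (3,7) (4,5) (5,8) (6,2) (7,4) (8,6)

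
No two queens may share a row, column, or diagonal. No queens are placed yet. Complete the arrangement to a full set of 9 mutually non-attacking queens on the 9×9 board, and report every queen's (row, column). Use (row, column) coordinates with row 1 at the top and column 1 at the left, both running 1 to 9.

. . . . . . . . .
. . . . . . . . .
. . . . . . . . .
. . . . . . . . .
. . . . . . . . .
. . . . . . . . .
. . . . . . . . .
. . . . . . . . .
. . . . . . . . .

(1,6) (2,3) (3,7) (4,2) (5,4) (6,8) (7,1) (8,5) (9,9)

Row 1: Safe: 1, 2, 3, 4, 5, 6, 7, 8, 9. Place at column 6.
Row 2: attacked by (1,6)→{5,6,7}. Safe: 1, 2, 3, 4, 8, 9. Place at column 3.
Row 3: attacked by (1,6)→{4,6,8}; (2,3)→{2,3,4}. Safe: 1, 5, 7, 9. Place at column 7.
Row 4: attacked by (1,6)→{3,6,9}; (2,3)→{1,3,5}; (3,7)→{6,7,8}. Safe: 2, 4. Place at column 2.
Row 5: attacked by (1,6)→{2,6}; (2,3)→{3,6}; (3,7)→{5,7,9}; (4,2)→{1,2,3}. Safe: 4, 8. Place at column 4.
Row 6: attacked by (1,6)→{1,6}; (2,3)→{3,7}; (3,7)→{4,7}; (4,2)→{2,4}; (5,4)→{3,4,5}. Safe: 8, 9. Place at column 8.
Row 7: attacked by (1,6)→{6}; (2,3)→{3,8}; (3,7)→{3,7}; (4,2)→{2,5}; (5,4)→{2,4,6}; (6,8)→{7,8,9}. Safe: 1. Place at column 1.
Row 8: attacked by (1,6)→{6}; (2,3)→{3,9}; (3,7)→{2,7}; (4,2)→{2,6}; (5,4)→{1,4,7}; (6,8)→{6,8}; (7,1)→{1,2}. Safe: 5. Place at column 5.
Row 9: attacked by (1,6)→{6}; (2,3)→{3}; (3,7)→{1,7}; (4,2)→{2,7}; (5,4)→{4,8}; (6,8)→{5,8}; (7,1)→{1,3}; (8,5)→{4,5,6}. Safe: 9. Place at column 9.
Columns [6, 3, 7, 2, 4, 8, 1, 5, 9], r−c [-5, -1, -4, 2, 1, -2, 6, 3, 0], r+c [7, 5, 10, 6, 9, 14, 8, 13, 18] are all distinct, so no two queens attack.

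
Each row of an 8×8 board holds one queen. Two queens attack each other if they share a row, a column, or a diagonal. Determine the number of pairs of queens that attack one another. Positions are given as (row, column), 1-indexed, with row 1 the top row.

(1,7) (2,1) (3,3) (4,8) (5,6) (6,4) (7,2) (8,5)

All columns are distinct and no two queens satisfy |Δrow| = |Δcol|, so no pair attacks.

0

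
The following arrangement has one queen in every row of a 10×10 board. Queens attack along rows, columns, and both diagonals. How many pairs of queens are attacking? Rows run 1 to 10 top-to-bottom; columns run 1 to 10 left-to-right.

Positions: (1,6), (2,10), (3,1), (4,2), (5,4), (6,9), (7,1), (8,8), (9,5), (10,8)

Same column: (3,1)–(7,1) (column 1); (8,8)–(10,8) (column 8).
Same diagonal: (3,1)–(4,2) (|3−4| = |1−2| = 1); (3,1)–(10,8) (|3−10| = |1−8| = 7); (4,2)–(10,8) (|4−10| = |2−8| = 6).
Total attacking pairs: 5.

5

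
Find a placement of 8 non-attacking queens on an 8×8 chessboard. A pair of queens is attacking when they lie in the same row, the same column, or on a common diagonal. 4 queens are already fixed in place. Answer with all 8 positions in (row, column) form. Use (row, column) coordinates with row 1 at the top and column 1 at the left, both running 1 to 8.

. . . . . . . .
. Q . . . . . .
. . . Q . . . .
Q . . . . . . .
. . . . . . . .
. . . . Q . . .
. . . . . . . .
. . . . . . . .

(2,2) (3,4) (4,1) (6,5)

(1,8) (2,2) (3,4) (4,1) (5,7) (6,5) (7,3) (8,6)

Row 1: attacked by (2,2)→{1,2,3}; (3,4)→{2,4,6}; (4,1)→{1,4}; (6,5)→{5}. Safe: 7, 8. Place at column 8.
Row 5: attacked by (1,8)→{4,8}; (2,2)→{2,5}; (3,4)→{2,4,6}; (4,1)→{1,2}; (6,5)→{4,5,6}. Safe: 3, 7. Place at column 7.
Row 7: attacked by (1,8)→{2,8}; (2,2)→{2,7}; (3,4)→{4,8}; (4,1)→{1,4}; (5,7)→{5,7}; (6,5)→{4,5,6}. Safe: 3. Place at column 3.
Row 8: attacked by (1,8)→{1,8}; (2,2)→{2,8}; (3,4)→{4}; (4,1)→{1,5}; (5,7)→{4,7}; (6,5)→{3,5,7}; (7,3)→{2,3,4}. Safe: 6. Place at column 6.
Columns [8, 2, 4, 1, 7, 5, 3, 6], r−c [-7, 0, -1, 3, -2, 1, 4, 2], r+c [9, 4, 7, 5, 12, 11, 10, 14] are all distinct, so no two queens attack.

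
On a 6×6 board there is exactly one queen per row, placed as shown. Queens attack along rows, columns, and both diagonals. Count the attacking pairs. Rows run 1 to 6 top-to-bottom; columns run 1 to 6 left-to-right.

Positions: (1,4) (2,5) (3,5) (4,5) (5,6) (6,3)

6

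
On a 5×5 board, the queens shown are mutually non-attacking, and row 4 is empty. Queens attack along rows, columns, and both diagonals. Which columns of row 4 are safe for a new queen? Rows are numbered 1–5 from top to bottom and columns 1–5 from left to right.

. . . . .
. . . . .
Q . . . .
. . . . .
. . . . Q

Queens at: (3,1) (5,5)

(3,1) attacks row 4 at column 1 and diagonals 2.
(5,5) attacks row 4 at column 5 and diagonals 4.
Attacked columns: {1, 2, 4, 5}. Safe: {3}.

columns 3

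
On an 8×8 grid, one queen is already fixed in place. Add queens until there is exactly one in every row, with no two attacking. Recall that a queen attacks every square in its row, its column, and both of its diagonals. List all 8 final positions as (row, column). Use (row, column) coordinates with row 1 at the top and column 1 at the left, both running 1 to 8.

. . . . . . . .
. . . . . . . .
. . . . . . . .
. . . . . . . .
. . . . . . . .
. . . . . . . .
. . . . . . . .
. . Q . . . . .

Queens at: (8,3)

(1,2) (2,7) (3,5) (4,8) (5,1) (6,4) (7,6) (8,3)

Row 1: attacked by (8,3)→{3}. Safe: 1, 2, 4, 5, 6, 7, 8. Place at column 2.
Row 2: attacked by (1,2)→{1,2,3}; (8,3)→{3}. Safe: 4, 5, 6, 7, 8. Place at column 7.
Row 3: attacked by (1,2)→{2,4}; (2,7)→{6,7,8}; (8,3)→{3,8}. Safe: 1, 5. Place at column 5.
Row 4: attacked by (1,2)→{2,5}; (2,7)→{5,7}; (3,5)→{4,5,6}; (8,3)→{3,7}. Safe: 1, 8. Place at column 8.
Row 5: attacked by (1,2)→{2,6}; (2,7)→{4,7}; (3,5)→{3,5,7}; (4,8)→{7,8}; (8,3)→{3,6}. Safe: 1. Place at column 1.
Row 6: attacked by (1,2)→{2,7}; (2,7)→{3,7}; (3,5)→{2,5,8}; (4,8)→{6,8}; (5,1)→{1,2}; (8,3)→{1,3,5}. Safe: 4. Place at column 4.
Row 7: attacked by (1,2)→{2,8}; (2,7)→{2,7}; (3,5)→{1,5}; (4,8)→{5,8}; (5,1)→{1,3}; (6,4)→{3,4,5}; (8,3)→{2,3,4}. Safe: 6. Place at column 6.
Columns [2, 7, 5, 8, 1, 4, 6, 3], r−c [-1, -5, -2, -4, 4, 2, 1, 5], r+c [3, 9, 8, 12, 6, 10, 13, 11] are all distinct, so no two queens attack.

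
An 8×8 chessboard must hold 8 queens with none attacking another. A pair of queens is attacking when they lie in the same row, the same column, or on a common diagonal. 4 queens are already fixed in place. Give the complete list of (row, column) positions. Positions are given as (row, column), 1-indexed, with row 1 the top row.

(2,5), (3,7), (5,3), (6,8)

Row 1: attacked by (2,5)→{4,5,6}; (3,7)→{5,7}; (5,3)→{3,7}; (6,8)→{3,8}. Safe: 1, 2. Place at column 2.
Row 4: attacked by (1,2)→{2,5}; (2,5)→{3,5,7}; (3,7)→{6,7,8}; (5,3)→{2,3,4}; (6,8)→{6,8}. Safe: 1. Place at column 1.
Row 7: attacked by (1,2)→{2,8}; (2,5)→{5}; (3,7)→{3,7}; (4,1)→{1,4}; (5,3)→{1,3,5}; (6,8)→{7,8}. Safe: 6. Place at column 6.
Row 8: attacked by (1,2)→{2}; (2,5)→{5}; (3,7)→{2,7}; (4,1)→{1,5}; (5,3)→{3,6}; (6,8)→{6,8}; (7,6)→{5,6,7}. Safe: 4. Place at column 4.
Columns [2, 5, 7, 1, 3, 8, 6, 4], r−c [-1, -3, -4, 3, 2, -2, 1, 4], r+c [3, 7, 10, 5, 8, 14, 13, 12] are all distinct, so no two queens attack.

(1,2) (2,5) (3,7) (4,1) (5,3) (6,8) (7,6) (8,4)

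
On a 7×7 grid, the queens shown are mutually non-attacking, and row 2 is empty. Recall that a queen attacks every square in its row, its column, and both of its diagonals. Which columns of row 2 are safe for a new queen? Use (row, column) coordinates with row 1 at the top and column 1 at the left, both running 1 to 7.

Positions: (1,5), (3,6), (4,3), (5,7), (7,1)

(1,5) attacks row 2 at column 5 and diagonals 4, 6.
(3,6) attacks row 2 at column 6 and diagonals 5, 7.
(4,3) attacks row 2 at column 3 and diagonals 1, 5.
(5,7) attacks row 2 at column 7 and diagonals 4.
(7,1) attacks row 2 at column 1 and diagonals 6.
Attacked columns: {1, 3, 4, 5, 6, 7}. Safe: {2}.

columns 2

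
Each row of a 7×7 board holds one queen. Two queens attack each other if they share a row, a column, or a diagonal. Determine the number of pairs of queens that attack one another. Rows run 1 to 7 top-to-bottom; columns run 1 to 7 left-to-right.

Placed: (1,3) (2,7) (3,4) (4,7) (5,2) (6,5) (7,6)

Same column: (2,7)–(4,7) (column 7).
Same diagonal: (3,4)–(5,2) (|3−5| = |4−2| = 2); (4,7)–(6,5) (|4−6| = |7−5| = 2); (6,5)–(7,6) (|6−7| = |5−6| = 1).
Total attacking pairs: 4.

4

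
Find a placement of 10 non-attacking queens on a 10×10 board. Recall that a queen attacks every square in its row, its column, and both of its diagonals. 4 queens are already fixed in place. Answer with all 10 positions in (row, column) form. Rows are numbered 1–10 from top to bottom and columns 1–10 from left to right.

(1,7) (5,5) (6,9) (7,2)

Row 2: attacked by (1,7)→{6,7,8}; (5,5)→{2,5,8}; (6,9)→{5,9}; (7,2)→{2,7}. Safe: 1, 3, 4, 10. Place at column 10.
Row 3: attacked by (1,7)→{5,7,9}; (2,10)→{9,10}; (5,5)→{3,5,7}; (6,9)→{6,9}; (7,2)→{2,6}. Safe: 1, 4, 8. Place at column 4.
Row 4: attacked by (1,7)→{4,7,10}; (2,10)→{8,10}; (3,4)→{3,4,5}; (5,5)→{4,5,6}; (6,9)→{7,9}; (7,2)→{2,5}. Safe: 1. Place at column 1.
Row 8: attacked by (1,7)→{7}; (2,10)→{4,10}; (3,4)→{4,9}; (4,1)→{1,5}; (5,5)→{2,5,8}; (6,9)→{7,9}; (7,2)→{1,2,3}. Safe: 6. Place at column 6.
Row 9: attacked by (1,7)→{7}; (2,10)→{3,10}; (3,4)→{4,10}; (4,1)→{1,6}; (5,5)→{1,5,9}; (6,9)→{6,9}; (7,2)→{2,4}; (8,6)→{5,6,7}. Safe: 8. Place at column 8.
Row 10: attacked by (1,7)→{7}; (2,10)→{2,10}; (3,4)→{4}; (4,1)→{1,7}; (5,5)→{5,10}; (6,9)→{5,9}; (7,2)→{2,5}; (8,6)→{4,6,8}; (9,8)→{7,8,9}. Safe: 3. Place at column 3.
Columns [7, 10, 4, 1, 5, 9, 2, 6, 8, 3], r−c [-6, -8, -1, 3, 0, -3, 5, 2, 1, 7], r+c [8, 12, 7, 5, 10, 15, 9, 14, 17, 13] are all distinct, so no two queens attack.

(1,7) (2,10) (3,4) (4,1) (5,5) (6,9) (7,2) (8,6) (9,8) (10,3)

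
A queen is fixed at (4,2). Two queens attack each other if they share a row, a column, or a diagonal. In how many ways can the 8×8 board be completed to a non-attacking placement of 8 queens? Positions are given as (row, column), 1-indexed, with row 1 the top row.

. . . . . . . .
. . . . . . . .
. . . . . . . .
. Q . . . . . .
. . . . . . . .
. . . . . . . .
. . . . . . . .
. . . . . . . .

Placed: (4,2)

8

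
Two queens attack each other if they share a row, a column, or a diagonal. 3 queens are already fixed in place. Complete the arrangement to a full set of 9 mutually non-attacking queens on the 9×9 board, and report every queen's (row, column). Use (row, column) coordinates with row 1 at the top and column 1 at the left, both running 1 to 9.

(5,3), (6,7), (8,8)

(1,4) (2,1) (3,9) (4,6) (5,3) (6,7) (7,2) (8,8) (9,5)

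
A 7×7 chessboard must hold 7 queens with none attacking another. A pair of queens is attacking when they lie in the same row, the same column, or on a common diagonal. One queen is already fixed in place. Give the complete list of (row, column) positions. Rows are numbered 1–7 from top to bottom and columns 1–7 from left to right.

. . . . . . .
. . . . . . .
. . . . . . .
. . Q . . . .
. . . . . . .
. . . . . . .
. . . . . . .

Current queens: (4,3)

Row 1: attacked by (4,3)→{3,6}. Safe: 1, 2, 4, 5, 7. Place at column 1.
Row 2: attacked by (1,1)→{1,2}; (4,3)→{1,3,5}. Safe: 4, 6, 7. Place at column 4.
Row 3: attacked by (1,1)→{1,3}; (2,4)→{3,4,5}; (4,3)→{2,3,4}. Safe: 6, 7. Place at column 7.
Row 5: attacked by (1,1)→{1,5}; (2,4)→{1,4,7}; (3,7)→{5,7}; (4,3)→{2,3,4}. Safe: 6. Place at column 6.
Row 6: attacked by (1,1)→{1,6}; (2,4)→{4}; (3,7)→{4,7}; (4,3)→{1,3,5}; (5,6)→{5,6,7}. Safe: 2. Place at column 2.
Row 7: attacked by (1,1)→{1,7}; (2,4)→{4}; (3,7)→{3,7}; (4,3)→{3,6}; (5,6)→{4,6}; (6,2)→{1,2,3}. Safe: 5. Place at column 5.
Columns [1, 4, 7, 3, 6, 2, 5], r−c [0, -2, -4, 1, -1, 4, 2], r+c [2, 6, 10, 7, 11, 8, 12] are all distinct, so no two queens attack.

(1,1) (2,4) (3,7) (4,3) (5,6) (6,2) (7,5)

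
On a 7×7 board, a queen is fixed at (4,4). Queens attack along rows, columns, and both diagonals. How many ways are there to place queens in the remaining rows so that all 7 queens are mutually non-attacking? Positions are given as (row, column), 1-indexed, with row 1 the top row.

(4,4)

8

Branch on row 1: col 2 → 2; col 3 → 2; col 5 → 2; col 6 → 2.
Sum: 2 + 2 + 2 + 2 = 8.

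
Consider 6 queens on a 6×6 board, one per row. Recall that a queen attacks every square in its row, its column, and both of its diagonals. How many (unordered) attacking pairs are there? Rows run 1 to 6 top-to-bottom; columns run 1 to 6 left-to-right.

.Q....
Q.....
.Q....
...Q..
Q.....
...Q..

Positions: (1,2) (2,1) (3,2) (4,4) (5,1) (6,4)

5

Same column: (1,2)–(3,2) (column 2); (2,1)–(5,1) (column 1); (4,4)–(6,4) (column 4).
Same diagonal: (1,2)–(2,1) (|1−2| = |2−1| = 1); (2,1)–(3,2) (|2−3| = |1−2| = 1).
Total attacking pairs: 5.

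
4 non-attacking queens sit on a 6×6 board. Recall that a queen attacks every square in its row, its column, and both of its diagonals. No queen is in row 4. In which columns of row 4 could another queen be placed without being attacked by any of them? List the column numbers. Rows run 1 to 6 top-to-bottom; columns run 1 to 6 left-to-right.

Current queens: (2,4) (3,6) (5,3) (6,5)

columns 1

(2,4) attacks row 4 at column 4 and diagonals 2, 6.
(3,6) attacks row 4 at column 6 and diagonals 5.
(5,3) attacks row 4 at column 3 and diagonals 2, 4.
(6,5) attacks row 4 at column 5 and diagonals 3.
Attacked columns: {2, 3, 4, 5, 6}. Safe: {1}.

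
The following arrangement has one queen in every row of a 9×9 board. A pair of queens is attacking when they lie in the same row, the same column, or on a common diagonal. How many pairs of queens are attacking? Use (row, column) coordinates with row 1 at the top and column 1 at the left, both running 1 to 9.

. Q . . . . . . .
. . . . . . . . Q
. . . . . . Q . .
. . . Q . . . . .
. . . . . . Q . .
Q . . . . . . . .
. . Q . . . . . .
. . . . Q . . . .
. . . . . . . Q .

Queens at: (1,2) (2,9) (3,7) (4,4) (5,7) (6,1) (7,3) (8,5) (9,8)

2

Same column: (3,7)–(5,7) (column 7).
Same diagonal: (3,7)–(7,3) (|3−7| = |7−3| = 4).
Total attacking pairs: 2.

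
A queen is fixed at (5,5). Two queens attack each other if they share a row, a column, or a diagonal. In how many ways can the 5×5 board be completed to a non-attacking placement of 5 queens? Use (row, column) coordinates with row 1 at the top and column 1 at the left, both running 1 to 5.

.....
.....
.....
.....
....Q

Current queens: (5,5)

Branch on row 1: col 2 → 1; col 3 → 1; col 4 → 0.
Sum: 1 + 1 + 0 = 2.

2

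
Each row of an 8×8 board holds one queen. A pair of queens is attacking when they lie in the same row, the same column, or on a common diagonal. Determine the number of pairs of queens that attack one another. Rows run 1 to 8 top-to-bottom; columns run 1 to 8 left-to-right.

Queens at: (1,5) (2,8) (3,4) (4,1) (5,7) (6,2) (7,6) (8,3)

0

All columns are distinct and no two queens satisfy |Δrow| = |Δcol|, so no pair attacks.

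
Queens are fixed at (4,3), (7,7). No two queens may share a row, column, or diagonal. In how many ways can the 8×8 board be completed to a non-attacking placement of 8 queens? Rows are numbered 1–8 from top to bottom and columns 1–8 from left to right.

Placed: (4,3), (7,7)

Branch on row 1: col 2 → 1; col 4 → 1; col 5 → 0; col 8 → 1.
Sum: 1 + 1 + 0 + 1 = 3.

3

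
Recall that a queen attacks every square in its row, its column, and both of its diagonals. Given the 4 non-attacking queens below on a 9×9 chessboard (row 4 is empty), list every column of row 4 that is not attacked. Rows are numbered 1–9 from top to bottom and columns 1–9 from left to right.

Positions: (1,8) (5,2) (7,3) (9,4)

(1,8) attacks row 4 at column 8 and diagonals 5.
(5,2) attacks row 4 at column 2 and diagonals 1, 3.
(7,3) attacks row 4 at column 3 and diagonals 6.
(9,4) attacks row 4 at column 4 and diagonals 9.
Attacked columns: {1, 2, 3, 4, 5, 6, 8, 9}. Safe: {7}.

columns 7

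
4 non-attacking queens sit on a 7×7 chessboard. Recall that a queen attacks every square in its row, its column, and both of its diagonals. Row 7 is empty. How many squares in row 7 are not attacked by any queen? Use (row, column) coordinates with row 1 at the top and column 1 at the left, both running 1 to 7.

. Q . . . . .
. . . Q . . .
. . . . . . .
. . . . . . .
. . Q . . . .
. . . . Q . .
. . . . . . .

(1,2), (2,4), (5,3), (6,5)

(1,2) attacks row 7 at column 2.
(2,4) attacks row 7 at column 4.
(5,3) attacks row 7 at column 3 and diagonals 1, 5.
(6,5) attacks row 7 at column 5 and diagonals 4, 6.
Attacked columns: {1, 2, 3, 4, 5, 6}. Safe: {7}.

1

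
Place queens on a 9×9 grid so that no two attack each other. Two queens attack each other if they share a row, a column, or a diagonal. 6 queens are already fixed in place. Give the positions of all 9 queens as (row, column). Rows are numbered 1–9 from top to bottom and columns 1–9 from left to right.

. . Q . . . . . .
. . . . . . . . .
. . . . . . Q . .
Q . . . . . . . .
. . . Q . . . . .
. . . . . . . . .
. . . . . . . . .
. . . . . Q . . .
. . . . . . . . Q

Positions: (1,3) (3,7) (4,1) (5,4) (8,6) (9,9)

Row 2: attacked by (1,3)→{2,3,4}; (3,7)→{6,7,8}; (4,1)→{1,3}; (5,4)→{1,4,7}; (8,6)→{6}; (9,9)→{2,9}. Safe: 5. Place at column 5.
Row 6: attacked by (1,3)→{3,8}; (2,5)→{1,5,9}; (3,7)→{4,7}; (4,1)→{1,3}; (5,4)→{3,4,5}; (8,6)→{4,6,8}; (9,9)→{6,9}. Safe: 2. Place at column 2.
Row 7: attacked by (1,3)→{3,9}; (2,5)→{5}; (3,7)→{3,7}; (4,1)→{1,4}; (5,4)→{2,4,6}; (6,2)→{1,2,3}; (8,6)→{5,6,7}; (9,9)→{7,9}. Safe: 8. Place at column 8.
Columns [3, 5, 7, 1, 4, 2, 8, 6, 9], r−c [-2, -3, -4, 3, 1, 4, -1, 2, 0], r+c [4, 7, 10, 5, 9, 8, 15, 14, 18] are all distinct, so no two queens attack.

(1,3) (2,5) (3,7) (4,1) (5,4) (6,2) (7,8) (8,6) (9,9)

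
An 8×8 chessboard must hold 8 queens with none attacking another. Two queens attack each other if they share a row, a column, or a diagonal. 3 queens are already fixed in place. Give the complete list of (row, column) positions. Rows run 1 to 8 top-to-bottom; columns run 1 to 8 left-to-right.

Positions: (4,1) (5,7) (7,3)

(1,8) (2,2) (3,4) (4,1) (5,7) (6,5) (7,3) (8,6)

Row 1: attacked by (4,1)→{1,4}; (5,7)→{3,7}; (7,3)→{3}. Safe: 2, 5, 6, 8. Place at column 8.
Row 2: attacked by (1,8)→{7,8}; (4,1)→{1,3}; (5,7)→{4,7}; (7,3)→{3,8}. Safe: 2, 5, 6. Place at column 2.
Row 3: attacked by (1,8)→{6,8}; (2,2)→{1,2,3}; (4,1)→{1,2}; (5,7)→{5,7}; (7,3)→{3,7}. Safe: 4. Place at column 4.
Row 6: attacked by (1,8)→{3,8}; (2,2)→{2,6}; (3,4)→{1,4,7}; (4,1)→{1,3}; (5,7)→{6,7,8}; (7,3)→{2,3,4}. Safe: 5. Place at column 5.
Row 8: attacked by (1,8)→{1,8}; (2,2)→{2,8}; (3,4)→{4}; (4,1)→{1,5}; (5,7)→{4,7}; (6,5)→{3,5,7}; (7,3)→{2,3,4}. Safe: 6. Place at column 6.
Columns [8, 2, 4, 1, 7, 5, 3, 6], r−c [-7, 0, -1, 3, -2, 1, 4, 2], r+c [9, 4, 7, 5, 12, 11, 10, 14] are all distinct, so no two queens attack.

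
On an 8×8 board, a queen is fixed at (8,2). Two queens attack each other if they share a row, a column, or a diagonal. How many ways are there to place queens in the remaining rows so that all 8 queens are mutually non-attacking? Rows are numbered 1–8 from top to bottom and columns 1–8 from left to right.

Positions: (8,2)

Branch on row 1: col 1 → 0; col 3 → 2; col 4 → 3; col 5 → 3; col 6 → 0; col 7 → 0; col 8 → 0.
Sum: 0 + 2 + 3 + 3 + 0 + 0 + 0 = 8.

8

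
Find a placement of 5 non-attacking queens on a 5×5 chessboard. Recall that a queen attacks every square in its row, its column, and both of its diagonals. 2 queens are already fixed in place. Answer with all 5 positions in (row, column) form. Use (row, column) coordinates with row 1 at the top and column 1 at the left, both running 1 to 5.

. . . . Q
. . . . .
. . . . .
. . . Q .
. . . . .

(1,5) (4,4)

Row 2: attacked by (1,5)→{4,5}; (4,4)→{2,4}. Safe: 1, 3. Place at column 3.
Row 3: attacked by (1,5)→{3,5}; (2,3)→{2,3,4}; (4,4)→{3,4,5}. Safe: 1. Place at column 1.
Row 5: attacked by (1,5)→{1,5}; (2,3)→{3}; (3,1)→{1,3}; (4,4)→{3,4,5}. Safe: 2. Place at column 2.
Columns [5, 3, 1, 4, 2], r−c [-4, -1, 2, 0, 3], r+c [6, 5, 4, 8, 7] are all distinct, so no two queens attack.

(1,5) (2,3) (3,1) (4,4) (5,2)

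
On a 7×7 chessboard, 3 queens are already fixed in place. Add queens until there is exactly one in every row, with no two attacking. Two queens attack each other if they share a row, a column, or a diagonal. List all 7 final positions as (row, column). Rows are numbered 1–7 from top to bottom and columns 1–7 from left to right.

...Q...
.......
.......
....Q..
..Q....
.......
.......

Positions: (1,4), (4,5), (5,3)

Row 2: attacked by (1,4)→{3,4,5}; (4,5)→{3,5,7}; (5,3)→{3,6}. Safe: 1, 2. Place at column 2.
Row 3: attacked by (1,4)→{2,4,6}; (2,2)→{1,2,3}; (4,5)→{4,5,6}; (5,3)→{1,3,5}. Safe: 7. Place at column 7.
Row 6: attacked by (1,4)→{4}; (2,2)→{2,6}; (3,7)→{4,7}; (4,5)→{3,5,7}; (5,3)→{2,3,4}. Safe: 1. Place at column 1.
Row 7: attacked by (1,4)→{4}; (2,2)→{2,7}; (3,7)→{3,7}; (4,5)→{2,5}; (5,3)→{1,3,5}; (6,1)→{1,2}. Safe: 6. Place at column 6.
Columns [4, 2, 7, 5, 3, 1, 6], r−c [-3, 0, -4, -1, 2, 5, 1], r+c [5, 4, 10, 9, 8, 7, 13] are all distinct, so no two queens attack.

(1,4) (2,2) (3,7) (4,5) (5,3) (6,1) (7,6)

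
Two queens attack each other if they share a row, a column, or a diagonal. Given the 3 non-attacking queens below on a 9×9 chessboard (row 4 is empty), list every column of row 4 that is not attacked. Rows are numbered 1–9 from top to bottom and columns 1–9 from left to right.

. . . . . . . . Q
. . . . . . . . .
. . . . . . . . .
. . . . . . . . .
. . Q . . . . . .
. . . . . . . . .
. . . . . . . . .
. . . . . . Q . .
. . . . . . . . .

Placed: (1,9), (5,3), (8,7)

columns 1, 5, 8

(1,9) attacks row 4 at column 9 and diagonals 6.
(5,3) attacks row 4 at column 3 and diagonals 2, 4.
(8,7) attacks row 4 at column 7 and diagonals 3.
Attacked columns: {2, 3, 4, 6, 7, 9}. Safe: {1, 5, 8}.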